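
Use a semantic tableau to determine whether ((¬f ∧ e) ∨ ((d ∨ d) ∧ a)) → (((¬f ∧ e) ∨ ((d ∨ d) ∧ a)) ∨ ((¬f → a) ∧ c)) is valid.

Assume the negation and expand:
Initial set: {¬(((¬f ∧ e) ∨ ((d ∨ d) ∧ a)) → (((¬f ∧ e) ∨ ((d ∨ d) ∧ a)) ∨ ((¬f → a) ∧ c)))}.
¬(((¬f ∧ e) ∨ ((d ∨ d) ∧ a)) → (((¬f ∧ e) ∨ ((d ∨ d) ∧ a)) ∨ ((¬f → a) ∧ c))): α-rule — add ((¬f ∧ e) ∨ ((d ∨ d) ∧ a)), ¬(((¬f ∧ e) ∨ ((d ∨ d) ∧ a)) ∨ ((¬f → a) ∧ c)).
¬(((¬f ∧ e) ∨ ((d ∨ d) ∧ a)) ∨ ((¬f → a) ∧ c)): α-rule — add ¬((¬f ∧ e) ∨ ((d ∨ d) ∧ a)), ¬((¬f → a) ∧ c).
¬((¬f ∧ e) ∨ ((d ∨ d) ∧ a)): α-rule — add ¬(¬f ∧ e), ¬((d ∨ d) ∧ a).
((¬f ∧ e) ∨ ((d ∨ d) ∧ a)): β-rule — branch into (¬f ∧ e)  //  ((d ∨ d) ∧ a).
  branch 1 (add (¬f ∧ e)):
    (¬f ∧ e): α-rule — add ¬f, e.
    ¬((¬f → a) ∧ c): β-rule — branch into ¬(¬f → a)  //  ¬c.
      branch 1.1 (add ¬(¬f → a)):
        ¬(¬f → a): α-rule — add ¬f, ¬a.
        ¬(¬f ∧ e): β-rule — branch into ¬¬f  //  ¬e.
          branch 1.1.1 (add ¬¬f):
            × closes — contains both f and ¬f.
          branch 1.1.2 (add ¬e):
            × closes — contains both e and ¬e.
      branch 1.2 (add ¬c):
        ¬(¬f ∧ e): β-rule — branch into ¬¬f  //  ¬e.
          branch 1.2.1 (add ¬¬f):
            × closes — contains both f and ¬f.
          branch 1.2.2 (add ¬e):
            × closes — contains both e and ¬e.
  branch 2 (add ((d ∨ d) ∧ a)):
    ((d ∨ d) ∧ a): α-rule — add (d ∨ d), a.
    ¬((¬f → a) ∧ c): β-rule — branch into ¬(¬f → a)  //  ¬c.
      branch 2.1 (add ¬(¬f → a)):
        ¬(¬f → a): α-rule — add ¬f, ¬a.
        × closes — contains both a and ¬a.
      branch 2.2 (add ¬c):
        ¬(¬f ∧ e): β-rule — branch into ¬¬f  //  ¬e.
          branch 2.2.1 (add ¬¬f):
            ¬((d ∨ d) ∧ a): β-rule — branch into ¬(d ∨ d)  //  ¬a.
              branch 2.2.1.1 (add ¬(d ∨ d)):
                ¬(d ∨ d): α-rule — add ¬d, ¬d.
                (d ∨ d): β-rule — branch into d  //  d.
                  branch 2.2.1.1.1 (add d):
                    × closes — contains both d and ¬d.
                  branch 2.2.1.1.2 (add d):
                    × closes — contains both d and ¬d.
              branch 2.2.1.2 (add ¬a):
                × closes — contains both a and ¬a.
          branch 2.2.2 (add ¬e):
            ¬((d ∨ d) ∧ a): β-rule — branch into ¬(d ∨ d)  //  ¬a.
              branch 2.2.2.1 (add ¬(d ∨ d)):
                ¬(d ∨ d): α-rule — add ¬d, ¬d.
                (d ∨ d): β-rule — branch into d  //  d.
                  branch 2.2.2.1.1 (add d):
                    × closes — contains both d and ¬d.
                  branch 2.2.2.1.2 (add d):
                    × closes — contains both d and ¬d.
              branch 2.2.2.2 (add ¬a):
                × closes — contains both a and ¬a.
All 11 branches close.
Every branch closed, so the negation is unsatisfiable and the formula is valid.

Valid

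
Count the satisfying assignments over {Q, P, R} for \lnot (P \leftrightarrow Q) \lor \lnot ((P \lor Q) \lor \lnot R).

5

Initial set: {(\lnot (P \leftrightarrow Q) \lor \lnot ((P \lor Q) \lor \lnot R))}.
(\lnot (P \leftrightarrow Q) \lor \lnot ((P \lor Q) \lor \lnot R)): β-rule — branch into \lnot (P \leftrightarrow Q)  //  \lnot ((P \lor Q) \lor \lnot R).
  branch 1 (add \lnot (P \leftrightarrow Q)):
    \lnot (P \leftrightarrow Q): β-rule — branch into P, \lnot Q  //  \lnot P, Q.
      branch 1.1 (add P, \lnot Q):
        ○ open, literals {P=1, Q=0}.
      branch 1.2 (add \lnot P, Q):
        ○ open, literals {P=0, Q=1}.
  branch 2 (add \lnot ((P \lor Q) \lor \lnot R)):
    \lnot ((P \lor Q) \lor \lnot R): α-rule — add \lnot (P \lor Q), \lnot \lnot R.
    \lnot (P \lor Q): α-rule — add \lnot P, \lnot Q.
    ○ open, literals {P=0, Q=0, R=1}.
0 branches closed, 3 open.
Each open branch fixes some atoms; the unmentioned ones are free. Counting distinct full assignments: branch {P=1, Q=0} (R) contributes 2 new; branch {P=0, Q=1} (R) contributes 2 new; branch {P=0, Q=0, R=1} (none free) contributes 1 new. Total: 5.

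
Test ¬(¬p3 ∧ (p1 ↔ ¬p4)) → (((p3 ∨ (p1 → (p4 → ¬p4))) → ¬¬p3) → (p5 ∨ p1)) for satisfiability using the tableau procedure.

Initial set: {(¬(¬p3 ∧ (p1 ↔ ¬p4)) → (((p3 ∨ (p1 → (p4 → ¬p4))) → ¬¬p3) → (p5 ∨ p1)))}.
(¬(¬p3 ∧ (p1 ↔ ¬p4)) → (((p3 ∨ (p1 → (p4 → ¬p4))) → ¬¬p3) → (p5 ∨ p1))): β-rule — branch into ¬¬(¬p3 ∧ (p1 ↔ ¬p4))  //  (((p3 ∨ (p1 → (p4 → ¬p4))) → ¬¬p3) → (p5 ∨ p1)).
  branch 1 (add ¬¬(¬p3 ∧ (p1 ↔ ¬p4))):
    ¬¬(¬p3 ∧ (p1 ↔ ¬p4)): α-rule — add ¬p3, (p1 ↔ ¬p4).
    (p1 ↔ ¬p4): β-rule — branch into p1, ¬p4  //  ¬p1, ¬¬p4.
      branch 1.1 (add p1, ¬p4):
        ○ open, literals {p1=1, p3=0, p4=0}.
      branch 1.2 (add ¬p1, ¬¬p4):
        ○ open, literals {p1=0, p3=0, p4=1}.
  branch 2 (add (((p3 ∨ (p1 → (p4 → ¬p4))) → ¬¬p3) → (p5 ∨ p1))):
    (((p3 ∨ (p1 → (p4 → ¬p4))) → ¬¬p3) → (p5 ∨ p1)): β-rule — branch into ¬((p3 ∨ (p1 → (p4 → ¬p4))) → ¬¬p3)  //  (p5 ∨ p1).
      branch 2.1 (add ¬((p3 ∨ (p1 → (p4 → ¬p4))) → ¬¬p3)):
        ¬((p3 ∨ (p1 → (p4 → ¬p4))) → ¬¬p3): α-rule — add (p3 ∨ (p1 → (p4 → ¬p4))), ¬¬¬p3.
        ¬¬¬p3: drop double negation, giving ¬p3.
        (p3 ∨ (p1 → (p4 → ¬p4))): β-rule — branch into p3  //  (p1 → (p4 → ¬p4)).
          branch 2.1.1 (add p3):
            × closes — contains both p3 and ¬p3.
          branch 2.1.2 (add (p1 → (p4 → ¬p4))):
            (p1 → (p4 → ¬p4)): β-rule — branch into ¬p1  //  (p4 → ¬p4).
              branch 2.1.2.1 (add ¬p1):
                ○ open, literals {p1=0, p3=0}.
              branch 2.1.2.2 (add (p4 → ¬p4)):
                (p4 → ¬p4): β-rule — branch into ¬p4  //  ¬p4.
                  branch 2.1.2.2.1 (add ¬p4):
                    ○ open, literals {p3=0, p4=0}.
                  branch 2.1.2.2.2 (add ¬p4):
                    ○ open, literals {p3=0, p4=0}.
      branch 2.2 (add (p5 ∨ p1)):
        (p5 ∨ p1): β-rule — branch into p5  //  p1.
          branch 2.2.1 (add p5):
            ○ open, literals {p5=1}.
          branch 2.2.2 (add p1):
            ○ open, literals {p1=1}.
1 branch closed, 7 open.
An open branch gives a satisfying assignment: p1=1, p3=0, p4=0.

Satisfiable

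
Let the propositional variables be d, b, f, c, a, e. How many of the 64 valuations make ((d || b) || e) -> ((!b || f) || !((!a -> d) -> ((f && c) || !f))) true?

Initial set: {(((d || b) || e) -> ((!b || f) || !((!a -> d) -> ((f && c) || !f))))}.
(((d || b) || e) -> ((!b || f) || !((!a -> d) -> ((f && c) || !f)))): β-rule — branch into !((d || b) || e)  //  ((!b || f) || !((!a -> d) -> ((f && c) || !f))).
  branch 1 (add !((d || b) || e)):
    !((d || b) || e): α-rule — add !(d || b), !e.
    !(d || b): α-rule — add !d, !b.
    ○ open, literals {b=F, d=F, e=F}.
  branch 2 (add ((!b || f) || !((!a -> d) -> ((f && c) || !f)))):
    ((!b || f) || !((!a -> d) -> ((f && c) || !f))): β-rule — branch into (!b || f)  //  !((!a -> d) -> ((f && c) || !f)).
      branch 2.1 (add (!b || f)):
        (!b || f): β-rule — branch into !b  //  f.
          branch 2.1.1 (add !b):
            ○ open, literals {b=F}.
          branch 2.1.2 (add f):
            ○ open, literals {f=T}.
      branch 2.2 (add !((!a -> d) -> ((f && c) || !f))):
        !((!a -> d) -> ((f && c) || !f)): α-rule — add (!a -> d), !((f && c) || !f).
        !((f && c) || !f): α-rule — add !(f && c), !!f.
        (!a -> d): β-rule — branch into !!a  //  d.
          branch 2.2.1 (add !!a):
            !(f && c): β-rule — branch into !f  //  !c.
              branch 2.2.1.1 (add !f):
                × closes — contains both f and !f.
              branch 2.2.1.2 (add !c):
                ○ open, literals {a=T, c=F, f=T}.
          branch 2.2.2 (add d):
            !(f && c): β-rule — branch into !f  //  !c.
              branch 2.2.2.1 (add !f):
                × closes — contains both f and !f.
              branch 2.2.2.2 (add !c):
                ○ open, literals {c=F, d=T, f=T}.
2 branches closed, 5 open.
Each open branch fixes some atoms; the unmentioned ones are free. Counting distinct full assignments: branch {b=F, d=F, e=F} (f, c, a) contributes 8 new; branch {b=F} (d, f, c, a, e) contributes 24 new; branch {f=T} (d, b, c, a, e) contributes 16 new; branch {a=T, c=F, f=T} (d, b, e) contributes 0 new; branch {c=F, d=T, f=T} (b, a, e) contributes 0 new. Total: 48.

48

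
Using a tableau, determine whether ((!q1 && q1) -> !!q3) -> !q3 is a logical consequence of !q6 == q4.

No

Initial set: {(!q6 == q4); !(((!q1 && q1) -> !!q3) -> !q3)}.
!(((!q1 && q1) -> !!q3) -> !q3): α-rule — add ((!q1 && q1) -> !!q3), !!q3.
(!q6 == q4): β-rule — branch into !q6, q4  //  !!q6, !q4.
  branch 1 (add !q6, q4):
    ((!q1 && q1) -> !!q3): β-rule — branch into !(!q1 && q1)  //  !!q3.
      branch 1.1 (add !(!q1 && q1)):
        !(!q1 && q1): β-rule — branch into !!q1  //  !q1.
          branch 1.1.1 (add !!q1):
            ○ open, literals {q1=1, q3=1, q4=1, q6=0}.
          branch 1.1.2 (add !q1):
            ○ open, literals {q1=0, q3=1, q4=1, q6=0}.
      branch 1.2 (add !!q3):
        !!q3: drop double negation, giving q3.
        ○ open, literals {q3=1, q4=1, q6=0}.
  branch 2 (add !!q6, !q4):
    ((!q1 && q1) -> !!q3): β-rule — branch into !(!q1 && q1)  //  !!q3.
      branch 2.1 (add !(!q1 && q1)):
        !(!q1 && q1): β-rule — branch into !!q1  //  !q1.
          branch 2.1.1 (add !!q1):
            ○ open, literals {q1=1, q3=1, q4=0, q6=1}.
          branch 2.1.2 (add !q1):
            ○ open, literals {q1=0, q3=1, q4=0, q6=1}.
      branch 2.2 (add !!q3):
        !!q3: drop double negation, giving q3.
        ○ open, literals {q3=1, q4=0, q6=1}.
0 branches closed, 6 open.
An open branch gives a countermodel: q1=1, q3=1, q4=1, q6=0 (unmentioned atoms arbitrary); the premises hold there but the conclusion fails.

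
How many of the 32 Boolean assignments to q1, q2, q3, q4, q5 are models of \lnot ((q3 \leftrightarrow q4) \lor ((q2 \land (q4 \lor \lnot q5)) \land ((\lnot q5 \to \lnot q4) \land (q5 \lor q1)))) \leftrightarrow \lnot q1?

Initial set: {(\lnot ((q3 \leftrightarrow q4) \lor ((q2 \land (q4 \lor \lnot q5)) \land ((\lnot q5 \to \lnot q4) \land (q5 \lor q1)))) \leftrightarrow \lnot q1)}.
(\lnot ((q3 \leftrightarrow q4) \lor ((q2 \land (q4 \lor \lnot q5)) \land ((\lnot q5 \to \lnot q4) \land (q5 \lor q1)))) \leftrightarrow \lnot q1): β-rule — branch into \lnot ((q3 \leftrightarrow q4) \lor ((q2 \land (q4 \lor \lnot q5)) \land ((\lnot q5 \to \lnot q4) \land (q5 \lor q1)))), \lnot q1  //  \lnot \lnot ((q3 \leftrightarrow q4) \lor ((q2 \land (q4 \lor \lnot q5)) \land ((\lnot q5 \to \lnot q4) \land (q5 \lor q1)))), \lnot \lnot q1.
  branch 1 (add \lnot ((q3 \leftrightarrow q4) \lor ((q2 \land (q4 \lor \lnot q5)) \land ((\lnot q5 \to \lnot q4) \land (q5 \lor q1)))), \lnot q1):
    \lnot ((q3 \leftrightarrow q4) \lor ((q2 \land (q4 \lor \lnot q5)) \land ((\lnot q5 \to \lnot q4) \land (q5 \lor q1)))): α-rule — add \lnot (q3 \leftrightarrow q4), \lnot ((q2 \land (q4 \lor \lnot q5)) \land ((\lnot q5 \to \lnot q4) \land (q5 \lor q1))).
    \lnot (q3 \leftrightarrow q4): β-rule — branch into q3, \lnot q4  //  \lnot q3, q4.
      branch 1.1 (add q3, \lnot q4):
        \lnot ((q2 \land (q4 \lor \lnot q5)) \land ((\lnot q5 \to \lnot q4) \land (q5 \lor q1))): β-rule — branch into \lnot (q2 \land (q4 \lor \lnot q5))  //  \lnot ((\lnot q5 \to \lnot q4) \land (q5 \lor q1)).
          branch 1.1.1 (add \lnot (q2 \land (q4 \lor \lnot q5))):
            \lnot (q2 \land (q4 \lor \lnot q5)): β-rule — branch into \lnot q2  //  \lnot (q4 \lor \lnot q5).
              branch 1.1.1.1 (add \lnot q2):
                ○ open, literals {q1=0, q2=0, q3=1, q4=0}.
              branch 1.1.1.2 (add \lnot (q4 \lor \lnot q5)):
                \lnot (q4 \lor \lnot q5): α-rule — add \lnot q4, \lnot \lnot q5.
                ○ open, literals {q1=0, q3=1, q4=0, q5=1}.
          branch 1.1.2 (add \lnot ((\lnot q5 \to \lnot q4) \land (q5 \lor q1))):
            \lnot ((\lnot q5 \to \lnot q4) \land (q5 \lor q1)): β-rule — branch into \lnot (\lnot q5 \to \lnot q4)  //  \lnot (q5 \lor q1).
              branch 1.1.2.1 (add \lnot (\lnot q5 \to \lnot q4)):
                \lnot (\lnot q5 \to \lnot q4): α-rule — add \lnot q5, \lnot \lnot q4.
                × closes — contains both q4 and \lnot q4.
              branch 1.1.2.2 (add \lnot (q5 \lor q1)):
                \lnot (q5 \lor q1): α-rule — add \lnot q5, \lnot q1.
                ○ open, literals {q1=0, q3=1, q4=0, q5=0}.
      branch 1.2 (add \lnot q3, q4):
        \lnot ((q2 \land (q4 \lor \lnot q5)) \land ((\lnot q5 \to \lnot q4) \land (q5 \lor q1))): β-rule — branch into \lnot (q2 \land (q4 \lor \lnot q5))  //  \lnot ((\lnot q5 \to \lnot q4) \land (q5 \lor q1)).
          branch 1.2.1 (add \lnot (q2 \land (q4 \lor \lnot q5))):
            \lnot (q2 \land (q4 \lor \lnot q5)): β-rule — branch into \lnot q2  //  \lnot (q4 \lor \lnot q5).
              branch 1.2.1.1 (add \lnot q2):
                ○ open, literals {q1=0, q2=0, q3=0, q4=1}.
              branch 1.2.1.2 (add \lnot (q4 \lor \lnot q5)):
                \lnot (q4 \lor \lnot q5): α-rule — add \lnot q4, \lnot \lnot q5.
                × closes — contains both q4 and \lnot q4.
          branch 1.2.2 (add \lnot ((\lnot q5 \to \lnot q4) \land (q5 \lor q1))):
            \lnot ((\lnot q5 \to \lnot q4) \land (q5 \lor q1)): β-rule — branch into \lnot (\lnot q5 \to \lnot q4)  //  \lnot (q5 \lor q1).
              branch 1.2.2.1 (add \lnot (\lnot q5 \to \lnot q4)):
                \lnot (\lnot q5 \to \lnot q4): α-rule — add \lnot q5, \lnot \lnot q4.
                ○ open, literals {q1=0, q3=0, q4=1, q5=0}.
              branch 1.2.2.2 (add \lnot (q5 \lor q1)):
                \lnot (q5 \lor q1): α-rule — add \lnot q5, \lnot q1.
                ○ open, literals {q1=0, q3=0, q4=1, q5=0}.
  branch 2 (add \lnot \lnot ((q3 \leftrightarrow q4) \lor ((q2 \land (q4 \lor \lnot q5)) \land ((\lnot q5 \to \lnot q4) \land (q5 \lor q1)))), \lnot \lnot q1):
    \lnot \lnot ((q3 \leftrightarrow q4) \lor ((q2 \land (q4 \lor \lnot q5)) \land ((\lnot q5 \to \lnot q4) \land (q5 \lor q1)))): β-rule — branch into (q3 \leftrightarrow q4)  //  ((q2 \land (q4 \lor \lnot q5)) \land ((\lnot q5 \to \lnot q4) \land (q5 \lor q1))).
      branch 2.1 (add (q3 \leftrightarrow q4)):
        (q3 \leftrightarrow q4): β-rule — branch into q3, q4  //  \lnot q3, \lnot q4.
          branch 2.1.1 (add q3, q4):
            ○ open, literals {q1=1, q3=1, q4=1}.
          branch 2.1.2 (add \lnot q3, \lnot q4):
            ○ open, literals {q1=1, q3=0, q4=0}.
      branch 2.2 (add ((q2 \land (q4 \lor \lnot q5)) \land ((\lnot q5 \to \lnot q4) \land (q5 \lor q1)))):
        ((q2 \land (q4 \lor \lnot q5)) \land ((\lnot q5 \to \lnot q4) \land (q5 \lor q1))): α-rule — add (q2 \land (q4 \lor \lnot q5)), ((\lnot q5 \to \lnot q4) \land (q5 \lor q1)).
        (q2 \land (q4 \lor \lnot q5)): α-rule — add q2, (q4 \lor \lnot q5).
        ((\lnot q5 \to \lnot q4) \land (q5 \lor q1)): α-rule — add (\lnot q5 \to \lnot q4), (q5 \lor q1).
        (q4 \lor \lnot q5): β-rule — branch into q4  //  \lnot q5.
          branch 2.2.1 (add q4):
            (\lnot q5 \to \lnot q4): β-rule — branch into \lnot \lnot q5  //  \lnot q4.
              branch 2.2.1.1 (add \lnot \lnot q5):
                (q5 \lor q1): β-rule — branch into q5  //  q1.
                  branch 2.2.1.1.1 (add q5):
                    ○ open, literals {q1=1, q2=1, q4=1, q5=1}.
                  branch 2.2.1.1.2 (add q1):
                    ○ open, literals {q1=1, q2=1, q4=1, q5=1}.
              branch 2.2.1.2 (add \lnot q4):
                × closes — contains both q4 and \lnot q4.
          branch 2.2.2 (add \lnot q5):
            (\lnot q5 \to \lnot q4): β-rule — branch into \lnot \lnot q5  //  \lnot q4.
              branch 2.2.2.1 (add \lnot \lnot q5):
                × closes — contains both q5 and \lnot q5.
              branch 2.2.2.2 (add \lnot q4):
                (q5 \lor q1): β-rule — branch into q5  //  q1.
                  branch 2.2.2.2.1 (add q5):
                    × closes — contains both q5 and \lnot q5.
                  branch 2.2.2.2.2 (add q1):
                    ○ open, literals {q1=1, q2=1, q4=0, q5=0}.
5 branches closed, 11 open.
Each open branch fixes some atoms; the unmentioned ones are free. Counting distinct full assignments: branch {q1=0, q2=0, q3=1, q4=0} (q5) contributes 2 new; branch {q1=0, q3=1, q4=0, q5=1} (q2) contributes 1 new; branch {q1=0, q3=1, q4=0, q5=0} (q2) contributes 1 new; branch {q1=0, q2=0, q3=0, q4=1} (q5) contributes 2 new; branch {q1=0, q3=0, q4=1, q5=0} (q2) contributes 1 new; branch {q1=0, q3=0, q4=1, q5=0} (q2) contributes 0 new; branch {q1=1, q3=1, q4=1} (q2, q5) contributes 4 new; branch {q1=1, q3=0, q4=0} (q2, q5) contributes 4 new; branch {q1=1, q2=1, q4=1, q5=1} (q3) contributes 1 new; branch {q1=1, q2=1, q4=1, q5=1} (q3) contributes 0 new; branch {q1=1, q2=1, q4=0, q5=0} (q3) contributes 1 new. Total: 17.

17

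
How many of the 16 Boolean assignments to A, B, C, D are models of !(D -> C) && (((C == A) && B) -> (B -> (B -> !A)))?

Initial set: {(!(D -> C) && (((C == A) && B) -> (B -> (B -> !A))))}.
(!(D -> C) && (((C == A) && B) -> (B -> (B -> !A)))): α-rule — add !(D -> C), (((C == A) && B) -> (B -> (B -> !A))).
!(D -> C): α-rule — add D, !C.
(((C == A) && B) -> (B -> (B -> !A))): β-rule — branch into !((C == A) && B)  //  (B -> (B -> !A)).
  branch 1 (add !((C == A) && B)):
    !((C == A) && B): β-rule — branch into !(C == A)  //  !B.
      branch 1.1 (add !(C == A)):
        !(C == A): β-rule — branch into C, !A  //  !C, A.
          branch 1.1.1 (add C, !A):
            × closes — contains both C and !C.
          branch 1.1.2 (add !C, A):
            ○ open, literals {A=true, C=false, D=true}.
      branch 1.2 (add !B):
        ○ open, literals {B=false, C=false, D=true}.
  branch 2 (add (B -> (B -> !A))):
    (B -> (B -> !A)): β-rule — branch into !B  //  (B -> !A).
      branch 2.1 (add !B):
        ○ open, literals {B=false, C=false, D=true}.
      branch 2.2 (add (B -> !A)):
        (B -> !A): β-rule — branch into !B  //  !A.
          branch 2.2.1 (add !B):
            ○ open, literals {B=false, C=false, D=true}.
          branch 2.2.2 (add !A):
            ○ open, literals {A=false, C=false, D=true}.
1 branch closed, 5 open.
Each open branch fixes some atoms; the unmentioned ones are free. Counting distinct full assignments: branch {A=true, C=false, D=true} (B) contributes 2 new; branch {B=false, C=false, D=true} (A) contributes 1 new; branch {B=false, C=false, D=true} (A) contributes 0 new; branch {B=false, C=false, D=true} (A) contributes 0 new; branch {A=false, C=false, D=true} (B) contributes 1 new. Total: 4.

4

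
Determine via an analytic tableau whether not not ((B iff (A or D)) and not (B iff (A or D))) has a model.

Unsatisfiable

Initial set: {not not ((B iff (A or D)) and not (B iff (A or D)))}.
not not ((B iff (A or D)) and not (B iff (A or D))): drop double negation, giving ((B iff (A or D)) and not (B iff (A or D))).
((B iff (A or D)) and not (B iff (A or D))): α-rule — add (B iff (A or D)), not (B iff (A or D)).
(B iff (A or D)): β-rule — branch into B, (A or D)  //  not B, not (A or D).
  branch 1 (add B, (A or D)):
    not (B iff (A or D)): β-rule — branch into B, not (A or D)  //  not B, (A or D).
      branch 1.1 (add B, not (A or D)):
        not (A or D): α-rule — add not A, not D.
        (A or D): β-rule — branch into A  //  D.
          branch 1.1.1 (add A):
            × closes — contains both A and not A.
          branch 1.1.2 (add D):
            × closes — contains both D and not D.
      branch 1.2 (add not B, (A or D)):
        × closes — contains both B and not B.
  branch 2 (add not B, not (A or D)):
    not (A or D): α-rule — add not A, not D.
    not (B iff (A or D)): β-rule — branch into B, not (A or D)  //  not B, (A or D).
      branch 2.1 (add B, not (A or D)):
        × closes — contains both B and not B.
      branch 2.2 (add not B, (A or D)):
        (A or D): β-rule — branch into A  //  D.
          branch 2.2.1 (add A):
            × closes — contains both A and not A.
          branch 2.2.2 (add D):
            × closes — contains both D and not D.
All 6 branches close.
Every branch closed; the formula is unsatisfiable.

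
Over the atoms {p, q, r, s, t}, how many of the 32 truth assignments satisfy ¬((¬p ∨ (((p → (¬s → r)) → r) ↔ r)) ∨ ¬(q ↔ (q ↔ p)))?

Initial set: {T ¬((¬p ∨ (((p → (¬s → r)) → r) ↔ r)) ∨ ¬(q ↔ (q ↔ p)))}.
T ¬((¬p ∨ (((p → (¬s → r)) → r) ↔ r)) ∨ ¬(q ↔ (q ↔ p))): α-rule — add F (¬p ∨ (((p → (¬s → r)) → r) ↔ r)), F ¬(q ↔ (q ↔ p)).
F (¬p ∨ (((p → (¬s → r)) → r) ↔ r)): α-rule — add F ¬p, F (((p → (¬s → r)) → r) ↔ r).
F ¬(q ↔ (q ↔ p)): β-rule — branch into T q, T (q ↔ p)  //  F q, F (q ↔ p).
  branch 1 (add T q, T (q ↔ p)):
    F (((p → (¬s → r)) → r) ↔ r): β-rule — branch into T ((p → (¬s → r)) → r), F r  //  F ((p → (¬s → r)) → r), T r.
      branch 1.1 (add T ((p → (¬s → r)) → r), F r):
        T (q ↔ p): β-rule — branch into T q, T p  //  F q, F p.
          branch 1.1.1 (add T q, T p):
            T ((p → (¬s → r)) → r): β-rule — branch into F (p → (¬s → r))  //  T r.
              branch 1.1.1.1 (add F (p → (¬s → r))):
                F (p → (¬s → r)): α-rule — add T p, F (¬s → r).
                F (¬s → r): α-rule — add T ¬s, F r.
                ○ open, literals {p=T, q=T, r=F, s=F}.
              branch 1.1.1.2 (add T r):
                × closes — contains both r and ¬r.
          branch 1.1.2 (add F q, F p):
            × closes — contains both q and ¬q.
      branch 1.2 (add F ((p → (¬s → r)) → r), T r):
        F ((p → (¬s → r)) → r): α-rule — add T (p → (¬s → r)), F r.
        × closes — contains both r and ¬r.
  branch 2 (add F q, F (q ↔ p)):
    F (((p → (¬s → r)) → r) ↔ r): β-rule — branch into T ((p → (¬s → r)) → r), F r  //  F ((p → (¬s → r)) → r), T r.
      branch 2.1 (add T ((p → (¬s → r)) → r), F r):
        F (q ↔ p): β-rule — branch into T q, F p  //  F q, T p.
          branch 2.1.1 (add T q, F p):
            × closes — contains both q and ¬q.
          branch 2.1.2 (add F q, T p):
            T ((p → (¬s → r)) → r): β-rule — branch into F (p → (¬s → r))  //  T r.
              branch 2.1.2.1 (add F (p → (¬s → r))):
                F (p → (¬s → r)): α-rule — add T p, F (¬s → r).
                F (¬s → r): α-rule — add T ¬s, F r.
                ○ open, literals {p=T, q=F, r=F, s=F}.
              branch 2.1.2.2 (add T r):
                × closes — contains both r and ¬r.
      branch 2.2 (add F ((p → (¬s → r)) → r), T r):
        F ((p → (¬s → r)) → r): α-rule — add T (p → (¬s → r)), F r.
        × closes — contains both r and ¬r.
6 branches closed, 2 open.
Each open branch fixes some atoms; the unmentioned ones are free. Counting distinct full assignments: branch {p=T, q=T, r=F, s=F} (t) contributes 2 new; branch {p=T, q=F, r=F, s=F} (t) contributes 2 new. Total: 4.

4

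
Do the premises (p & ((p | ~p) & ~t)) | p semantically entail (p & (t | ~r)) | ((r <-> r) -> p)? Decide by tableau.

Initial set: {((p & ((p | ~p) & ~t)) | p); ~((p & (t | ~r)) | ((r <-> r) -> p))}.
~((p & (t | ~r)) | ((r <-> r) -> p)): α-rule — add ~(p & (t | ~r)), ~((r <-> r) -> p).
~((r <-> r) -> p): α-rule — add (r <-> r), ~p.
((p & ((p | ~p) & ~t)) | p): β-rule — branch into (p & ((p | ~p) & ~t))  //  p.
  branch 1 (add (p & ((p | ~p) & ~t))):
    (p & ((p | ~p) & ~t)): α-rule — add p, ((p | ~p) & ~t).
    × closes — contains both p and ~p.
  branch 2 (add p):
    × closes — contains both p and ~p.
All 2 branches close.
Every branch closed, so the premises entail the conclusion.

Yes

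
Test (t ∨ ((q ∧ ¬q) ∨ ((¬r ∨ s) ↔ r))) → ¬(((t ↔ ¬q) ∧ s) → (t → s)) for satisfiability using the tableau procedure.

Satisfiable

Initial set: {((t ∨ ((q ∧ ¬q) ∨ ((¬r ∨ s) ↔ r))) → ¬(((t ↔ ¬q) ∧ s) → (t → s)))}.
((t ∨ ((q ∧ ¬q) ∨ ((¬r ∨ s) ↔ r))) → ¬(((t ↔ ¬q) ∧ s) → (t → s))): β-rule — branch into ¬(t ∨ ((q ∧ ¬q) ∨ ((¬r ∨ s) ↔ r)))  //  ¬(((t ↔ ¬q) ∧ s) → (t → s)).
  branch 1 (add ¬(t ∨ ((q ∧ ¬q) ∨ ((¬r ∨ s) ↔ r)))):
    ¬(t ∨ ((q ∧ ¬q) ∨ ((¬r ∨ s) ↔ r))): α-rule — add ¬t, ¬((q ∧ ¬q) ∨ ((¬r ∨ s) ↔ r)).
    ¬((q ∧ ¬q) ∨ ((¬r ∨ s) ↔ r)): α-rule — add ¬(q ∧ ¬q), ¬((¬r ∨ s) ↔ r).
    ¬(q ∧ ¬q): β-rule — branch into ¬q  //  ¬¬q.
      branch 1.1 (add ¬q):
        ¬((¬r ∨ s) ↔ r): β-rule — branch into (¬r ∨ s), ¬r  //  ¬(¬r ∨ s), r.
          branch 1.1.1 (add (¬r ∨ s), ¬r):
            (¬r ∨ s): β-rule — branch into ¬r  //  s.
              branch 1.1.1.1 (add ¬r):
                ○ open, literals {q=F, r=F, t=F}.
              branch 1.1.1.2 (add s):
                ○ open, literals {q=F, r=F, s=T, t=F}.
          branch 1.1.2 (add ¬(¬r ∨ s), r):
            ¬(¬r ∨ s): α-rule — add ¬¬r, ¬s.
            ○ open, literals {q=F, r=T, s=F, t=F}.
      branch 1.2 (add ¬¬q):
        ¬((¬r ∨ s) ↔ r): β-rule — branch into (¬r ∨ s), ¬r  //  ¬(¬r ∨ s), r.
          branch 1.2.1 (add (¬r ∨ s), ¬r):
            (¬r ∨ s): β-rule — branch into ¬r  //  s.
              branch 1.2.1.1 (add ¬r):
                ○ open, literals {q=T, r=F, t=F}.
              branch 1.2.1.2 (add s):
                ○ open, literals {q=T, r=F, s=T, t=F}.
          branch 1.2.2 (add ¬(¬r ∨ s), r):
            ¬(¬r ∨ s): α-rule — add ¬¬r, ¬s.
            ○ open, literals {q=T, r=T, s=F, t=F}.
  branch 2 (add ¬(((t ↔ ¬q) ∧ s) → (t → s))):
    ¬(((t ↔ ¬q) ∧ s) → (t → s)): α-rule — add ((t ↔ ¬q) ∧ s), ¬(t → s).
    ((t ↔ ¬q) ∧ s): α-rule — add (t ↔ ¬q), s.
    ¬(t → s): α-rule — add t, ¬s.
    × closes — contains both s and ¬s.
1 branch closed, 6 open.
An open branch gives a satisfying assignment: q=F, r=F, t=F.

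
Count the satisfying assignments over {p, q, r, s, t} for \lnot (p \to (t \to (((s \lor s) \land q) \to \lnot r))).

Initial set: {T \lnot (p \to (t \to (((s \lor s) \land q) \to \lnot r)))}.
T \lnot (p \to (t \to (((s \lor s) \land q) \to \lnot r))): α-rule — add T p, F (t \to (((s \lor s) \land q) \to \lnot r)).
F (t \to (((s \lor s) \land q) \to \lnot r)): α-rule — add T t, F (((s \lor s) \land q) \to \lnot r).
F (((s \lor s) \land q) \to \lnot r): α-rule — add T ((s \lor s) \land q), F \lnot r.
T ((s \lor s) \land q): α-rule — add T (s \lor s), T q.
T (s \lor s): β-rule — branch into T s  //  T s.
  branch 1 (add T s):
    ○ open, literals {p=1, q=1, r=1, s=1, t=1}.
  branch 2 (add T s):
    ○ open, literals {p=1, q=1, r=1, s=1, t=1}.
0 branches closed, 2 open.
Each open branch fixes some atoms; the unmentioned ones are free. Counting distinct full assignments: branch {p=1, q=1, r=1, s=1, t=1} (none free) contributes 1 new; branch {p=1, q=1, r=1, s=1, t=1} (none free) contributes 0 new. Total: 1.

1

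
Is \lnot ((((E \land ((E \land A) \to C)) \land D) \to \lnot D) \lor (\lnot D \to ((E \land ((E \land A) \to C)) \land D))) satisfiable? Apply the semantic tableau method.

Initial set: {\lnot ((((E \land ((E \land A) \to C)) \land D) \to \lnot D) \lor (\lnot D \to ((E \land ((E \land A) \to C)) \land D)))}.
\lnot ((((E \land ((E \land A) \to C)) \land D) \to \lnot D) \lor (\lnot D \to ((E \land ((E \land A) \to C)) \land D))): α-rule — add \lnot (((E \land ((E \land A) \to C)) \land D) \to \lnot D), \lnot (\lnot D \to ((E \land ((E \land A) \to C)) \land D)).
\lnot (((E \land ((E \land A) \to C)) \land D) \to \lnot D): α-rule — add ((E \land ((E \land A) \to C)) \land D), \lnot \lnot D.
\lnot (\lnot D \to ((E \land ((E \land A) \to C)) \land D)): α-rule — add \lnot D, \lnot ((E \land ((E \land A) \to C)) \land D).
× closes — contains both D and \lnot D.
All 1 branch closes.
Every branch closed; the formula is unsatisfiable.

Unsatisfiable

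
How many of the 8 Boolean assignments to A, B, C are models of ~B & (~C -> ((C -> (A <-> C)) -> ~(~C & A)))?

Initial set: {(~B & (~C -> ((C -> (A <-> C)) -> ~(~C & A))))}.
(~B & (~C -> ((C -> (A <-> C)) -> ~(~C & A)))): α-rule — add ~B, (~C -> ((C -> (A <-> C)) -> ~(~C & A))).
(~C -> ((C -> (A <-> C)) -> ~(~C & A))): β-rule — branch into ~~C  //  ((C -> (A <-> C)) -> ~(~C & A)).
  branch 1 (add ~~C):
    ○ open, literals {B=false, C=true}.
  branch 2 (add ((C -> (A <-> C)) -> ~(~C & A))):
    ((C -> (A <-> C)) -> ~(~C & A)): β-rule — branch into ~(C -> (A <-> C))  //  ~(~C & A).
      branch 2.1 (add ~(C -> (A <-> C))):
        ~(C -> (A <-> C)): α-rule — add C, ~(A <-> C).
        ~(A <-> C): β-rule — branch into A, ~C  //  ~A, C.
          branch 2.1.1 (add A, ~C):
            × closes — contains both C and ~C.
          branch 2.1.2 (add ~A, C):
            ○ open, literals {A=false, B=false, C=true}.
      branch 2.2 (add ~(~C & A)):
        ~(~C & A): β-rule — branch into ~~C  //  ~A.
          branch 2.2.1 (add ~~C):
            ○ open, literals {B=false, C=true}.
          branch 2.2.2 (add ~A):
            ○ open, literals {A=false, B=false}.
1 branch closed, 4 open.
Each open branch fixes some atoms; the unmentioned ones are free. Counting distinct full assignments: branch {B=false, C=true} (A) contributes 2 new; branch {A=false, B=false, C=true} (none free) contributes 0 new; branch {B=false, C=true} (A) contributes 0 new; branch {A=false, B=false} (C) contributes 1 new. Total: 3.

3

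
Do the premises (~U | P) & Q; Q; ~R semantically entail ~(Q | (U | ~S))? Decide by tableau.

No

Initial set: {((~U | P) & Q); Q; ~R; ~~(Q | (U | ~S))}.
((~U | P) & Q): α-rule — add (~U | P), Q.
~~(Q | (U | ~S)): β-rule — branch into Q  //  (U | ~S).
  branch 1 (add Q):
    (~U | P): β-rule — branch into ~U  //  P.
      branch 1.1 (add ~U):
        ○ open, literals {Q=true, R=false, U=false}.
      branch 1.2 (add P):
        ○ open, literals {P=true, Q=true, R=false}.
  branch 2 (add (U | ~S)):
    (~U | P): β-rule — branch into ~U  //  P.
      branch 2.1 (add ~U):
        (U | ~S): β-rule — branch into U  //  ~S.
          branch 2.1.1 (add U):
            × closes — contains both U and ~U.
          branch 2.1.2 (add ~S):
            ○ open, literals {Q=true, R=false, S=false, U=false}.
      branch 2.2 (add P):
        (U | ~S): β-rule — branch into U  //  ~S.
          branch 2.2.1 (add U):
            ○ open, literals {P=true, Q=true, R=false, U=true}.
          branch 2.2.2 (add ~S):
            ○ open, literals {P=true, Q=true, R=false, S=false}.
1 branch closed, 5 open.
An open branch gives a countermodel: Q=true, R=false, U=false (unmentioned atoms arbitrary); the premises hold there but the conclusion fails.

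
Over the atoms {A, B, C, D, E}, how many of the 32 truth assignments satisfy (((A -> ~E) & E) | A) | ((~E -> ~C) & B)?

26

Initial set: {((((A -> ~E) & E) | A) | ((~E -> ~C) & B))}.
((((A -> ~E) & E) | A) | ((~E -> ~C) & B)): β-rule — branch into (((A -> ~E) & E) | A)  //  ((~E -> ~C) & B).
  branch 1 (add (((A -> ~E) & E) | A)):
    (((A -> ~E) & E) | A): β-rule — branch into ((A -> ~E) & E)  //  A.
      branch 1.1 (add ((A -> ~E) & E)):
        ((A -> ~E) & E): α-rule — add (A -> ~E), E.
        (A -> ~E): β-rule — branch into ~A  //  ~E.
          branch 1.1.1 (add ~A):
            ○ open, literals {A=false, E=true}.
          branch 1.1.2 (add ~E):
            × closes — contains both E and ~E.
      branch 1.2 (add A):
        ○ open, literals {A=true}.
  branch 2 (add ((~E -> ~C) & B)):
    ((~E -> ~C) & B): α-rule — add (~E -> ~C), B.
    (~E -> ~C): β-rule — branch into ~~E  //  ~C.
      branch 2.1 (add ~~E):
        ○ open, literals {B=true, E=true}.
      branch 2.2 (add ~C):
        ○ open, literals {B=true, C=false}.
1 branch closed, 4 open.
Each open branch fixes some atoms; the unmentioned ones are free. Counting distinct full assignments: branch {A=false, E=true} (B, C, D) contributes 8 new; branch {A=true} (B, C, D, E) contributes 16 new; branch {B=true, E=true} (A, C, D) contributes 0 new; branch {B=true, C=false} (A, D, E) contributes 2 new. Total: 26.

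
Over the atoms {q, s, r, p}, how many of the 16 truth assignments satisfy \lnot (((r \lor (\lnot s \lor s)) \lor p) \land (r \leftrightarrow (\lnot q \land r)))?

4

Initial set: {\lnot (((r \lor (\lnot s \lor s)) \lor p) \land (r \leftrightarrow (\lnot q \land r)))}.
\lnot (((r \lor (\lnot s \lor s)) \lor p) \land (r \leftrightarrow (\lnot q \land r))): β-rule — branch into \lnot ((r \lor (\lnot s \lor s)) \lor p)  //  \lnot (r \leftrightarrow (\lnot q \land r)).
  branch 1 (add \lnot ((r \lor (\lnot s \lor s)) \lor p)):
    \lnot ((r \lor (\lnot s \lor s)) \lor p): α-rule — add \lnot (r \lor (\lnot s \lor s)), \lnot p.
    \lnot (r \lor (\lnot s \lor s)): α-rule — add \lnot r, \lnot (\lnot s \lor s).
    \lnot (\lnot s \lor s): α-rule — add \lnot \lnot s, \lnot s.
    × closes — contains both s and \lnot s.
  branch 2 (add \lnot (r \leftrightarrow (\lnot q \land r))):
    \lnot (r \leftrightarrow (\lnot q \land r)): β-rule — branch into r, \lnot (\lnot q \land r)  //  \lnot r, (\lnot q \land r).
      branch 2.1 (add r, \lnot (\lnot q \land r)):
        \lnot (\lnot q \land r): β-rule — branch into \lnot \lnot q  //  \lnot r.
          branch 2.1.1 (add \lnot \lnot q):
            ○ open, literals {q=T, r=T}.
          branch 2.1.2 (add \lnot r):
            × closes — contains both r and \lnot r.
      branch 2.2 (add \lnot r, (\lnot q \land r)):
        (\lnot q \land r): α-rule — add \lnot q, r.
        × closes — contains both r and \lnot r.
3 branches closed, 1 open.
Each open branch fixes some atoms; the unmentioned ones are free. Counting distinct full assignments: branch {q=T, r=T} (s, p) contributes 4 new. Total: 4.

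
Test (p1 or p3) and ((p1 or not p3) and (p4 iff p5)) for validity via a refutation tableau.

Assume the negation and expand:
Initial set: {F ((p1 or p3) and ((p1 or not p3) and (p4 iff p5)))}.
F ((p1 or p3) and ((p1 or not p3) and (p4 iff p5))): β-rule — branch into F (p1 or p3)  //  F ((p1 or not p3) and (p4 iff p5)).
  branch 1 (add F (p1 or p3)):
    F (p1 or p3): α-rule — add F p1, F p3.
    ○ open, literals {p1=0, p3=0}.
  branch 2 (add F ((p1 or not p3) and (p4 iff p5))):
    F ((p1 or not p3) and (p4 iff p5)): β-rule — branch into F (p1 or not p3)  //  F (p4 iff p5).
      branch 2.1 (add F (p1 or not p3)):
        F (p1 or not p3): α-rule — add F p1, F not p3.
        ○ open, literals {p1=0, p3=1}.
      branch 2.2 (add F (p4 iff p5)):
        F (p4 iff p5): β-rule — branch into T p4, F p5  //  F p4, T p5.
          branch 2.2.1 (add T p4, F p5):
            ○ open, literals {p4=1, p5=0}.
          branch 2.2.2 (add F p4, T p5):
            ○ open, literals {p4=0, p5=1}.
0 branches closed, 4 open.
An open branch gives a countermodel: p1=0, p3=0 (unmentioned atoms arbitrary); under it the original formula is false.

Not valid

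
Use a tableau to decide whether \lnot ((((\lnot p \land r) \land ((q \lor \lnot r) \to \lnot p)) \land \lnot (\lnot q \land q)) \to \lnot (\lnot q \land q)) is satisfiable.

Initial set: {\lnot ((((\lnot p \land r) \land ((q \lor \lnot r) \to \lnot p)) \land \lnot (\lnot q \land q)) \to \lnot (\lnot q \land q))}.
\lnot ((((\lnot p \land r) \land ((q \lor \lnot r) \to \lnot p)) \land \lnot (\lnot q \land q)) \to \lnot (\lnot q \land q)): α-rule — add (((\lnot p \land r) \land ((q \lor \lnot r) \to \lnot p)) \land \lnot (\lnot q \land q)), \lnot \lnot (\lnot q \land q).
(((\lnot p \land r) \land ((q \lor \lnot r) \to \lnot p)) \land \lnot (\lnot q \land q)): α-rule — add ((\lnot p \land r) \land ((q \lor \lnot r) \to \lnot p)), \lnot (\lnot q \land q).
\lnot \lnot (\lnot q \land q): α-rule — add \lnot q, q.
× closes — contains both q and \lnot q.
All 1 branch closes.
Every branch closed; the formula is unsatisfiable.

Unsatisfiable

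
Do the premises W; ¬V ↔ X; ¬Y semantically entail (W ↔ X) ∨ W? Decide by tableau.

Initial set: {T W; T (¬V ↔ X); T ¬Y; F ((W ↔ X) ∨ W)}.
F ((W ↔ X) ∨ W): α-rule — add F (W ↔ X), F W.
× closes — contains both W and ¬W.
All 1 branch closes.
Every branch closed, so the premises entail the conclusion.

Yes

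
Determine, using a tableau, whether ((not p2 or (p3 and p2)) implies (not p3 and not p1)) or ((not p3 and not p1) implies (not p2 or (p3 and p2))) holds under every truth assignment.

Valid

Assume the negation and expand:
Initial set: {F (((not p2 or (p3 and p2)) implies (not p3 and not p1)) or ((not p3 and not p1) implies (not p2 or (p3 and p2))))}.
F (((not p2 or (p3 and p2)) implies (not p3 and not p1)) or ((not p3 and not p1) implies (not p2 or (p3 and p2)))): α-rule — add F ((not p2 or (p3 and p2)) implies (not p3 and not p1)), F ((not p3 and not p1) implies (not p2 or (p3 and p2))).
F ((not p2 or (p3 and p2)) implies (not p3 and not p1)): α-rule — add T (not p2 or (p3 and p2)), F (not p3 and not p1).
F ((not p3 and not p1) implies (not p2 or (p3 and p2))): α-rule — add T (not p3 and not p1), F (not p2 or (p3 and p2)).
T (not p3 and not p1): α-rule — add T not p3, T not p1.
F (not p2 or (p3 and p2)): α-rule — add F not p2, F (p3 and p2).
T (not p2 or (p3 and p2)): β-rule — branch into T not p2  //  T (p3 and p2).
  branch 1 (add T not p2):
    × closes — contains both p2 and not p2.
  branch 2 (add T (p3 and p2)):
    T (p3 and p2): α-rule — add T p3, T p2.
    × closes — contains both p3 and not p3.
All 2 branches close.
Every branch closed, so the negation is unsatisfiable and the formula is valid.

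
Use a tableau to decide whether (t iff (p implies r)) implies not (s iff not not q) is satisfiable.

Initial set: {((t iff (p implies r)) implies not (s iff not not q))}.
((t iff (p implies r)) implies not (s iff not not q)): β-rule — branch into not (t iff (p implies r))  //  not (s iff not not q).
  branch 1 (add not (t iff (p implies r))):
    not (t iff (p implies r)): β-rule — branch into t, not (p implies r)  //  not t, (p implies r).
      branch 1.1 (add t, not (p implies r)):
        not (p implies r): α-rule — add p, not r.
        ○ open, literals {p=true, r=false, t=true}.
      branch 1.2 (add not t, (p implies r)):
        (p implies r): β-rule — branch into not p  //  r.
          branch 1.2.1 (add not p):
            ○ open, literals {p=false, t=false}.
          branch 1.2.2 (add r):
            ○ open, literals {r=true, t=false}.
  branch 2 (add not (s iff not not q)):
    not (s iff not not q): β-rule — branch into s, not not not q  //  not s, not not q.
      branch 2.1 (add s, not not not q):
        not not not q: drop double negation, giving not q.
        ○ open, literals {q=false, s=true}.
      branch 2.2 (add not s, not not q):
        not not q: drop double negation, giving q.
        ○ open, literals {q=true, s=false}.
0 branches closed, 5 open.
An open branch gives a satisfying assignment: p=true, r=false, t=true.

Satisfiable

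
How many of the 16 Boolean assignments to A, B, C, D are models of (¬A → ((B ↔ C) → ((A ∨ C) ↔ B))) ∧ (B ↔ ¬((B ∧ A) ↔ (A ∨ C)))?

4

Initial set: {((¬A → ((B ↔ C) → ((A ∨ C) ↔ B))) ∧ (B ↔ ¬((B ∧ A) ↔ (A ∨ C))))}.
((¬A → ((B ↔ C) → ((A ∨ C) ↔ B))) ∧ (B ↔ ¬((B ∧ A) ↔ (A ∨ C)))): α-rule — add (¬A → ((B ↔ C) → ((A ∨ C) ↔ B))), (B ↔ ¬((B ∧ A) ↔ (A ∨ C))).
(¬A → ((B ↔ C) → ((A ∨ C) ↔ B))): β-rule — branch into ¬¬A  //  ((B ↔ C) → ((A ∨ C) ↔ B)).
  branch 1 (add ¬¬A):
    (B ↔ ¬((B ∧ A) ↔ (A ∨ C))): β-rule — branch into B, ¬((B ∧ A) ↔ (A ∨ C))  //  ¬B, ¬¬((B ∧ A) ↔ (A ∨ C)).
      branch 1.1 (add B, ¬((B ∧ A) ↔ (A ∨ C))):
        ¬((B ∧ A) ↔ (A ∨ C)): β-rule — branch into (B ∧ A), ¬(A ∨ C)  //  ¬(B ∧ A), (A ∨ C).
          branch 1.1.1 (add (B ∧ A), ¬(A ∨ C)):
            (B ∧ A): α-rule — add B, A.
            ¬(A ∨ C): α-rule — add ¬A, ¬C.
            × closes — contains both A and ¬A.
          branch 1.1.2 (add ¬(B ∧ A), (A ∨ C)):
            ¬(B ∧ A): β-rule — branch into ¬B  //  ¬A.
              branch 1.1.2.1 (add ¬B):
                × closes — contains both B and ¬B.
              branch 1.1.2.2 (add ¬A):
                × closes — contains both A and ¬A.
      branch 1.2 (add ¬B, ¬¬((B ∧ A) ↔ (A ∨ C))):
        ¬¬((B ∧ A) ↔ (A ∨ C)): β-rule — branch into (B ∧ A), (A ∨ C)  //  ¬(B ∧ A), ¬(A ∨ C).
          branch 1.2.1 (add (B ∧ A), (A ∨ C)):
            (B ∧ A): α-rule — add B, A.
            × closes — contains both B and ¬B.
          branch 1.2.2 (add ¬(B ∧ A), ¬(A ∨ C)):
            ¬(A ∨ C): α-rule — add ¬A, ¬C.
            × closes — contains both A and ¬A.
  branch 2 (add ((B ↔ C) → ((A ∨ C) ↔ B))):
    (B ↔ ¬((B ∧ A) ↔ (A ∨ C))): β-rule — branch into B, ¬((B ∧ A) ↔ (A ∨ C))  //  ¬B, ¬¬((B ∧ A) ↔ (A ∨ C)).
      branch 2.1 (add B, ¬((B ∧ A) ↔ (A ∨ C))):
        ((B ↔ C) → ((A ∨ C) ↔ B)): β-rule — branch into ¬(B ↔ C)  //  ((A ∨ C) ↔ B).
          branch 2.1.1 (add ¬(B ↔ C)):
            ¬((B ∧ A) ↔ (A ∨ C)): β-rule — branch into (B ∧ A), ¬(A ∨ C)  //  ¬(B ∧ A), (A ∨ C).
              branch 2.1.1.1 (add (B ∧ A), ¬(A ∨ C)):
                (B ∧ A): α-rule — add B, A.
                ¬(A ∨ C): α-rule — add ¬A, ¬C.
                × closes — contains both A and ¬A.
              branch 2.1.1.2 (add ¬(B ∧ A), (A ∨ C)):
                ¬(B ↔ C): β-rule — branch into B, ¬C  //  ¬B, C.
                  branch 2.1.1.2.1 (add B, ¬C):
                    ¬(B ∧ A): β-rule — branch into ¬B  //  ¬A.
                      branch 2.1.1.2.1.1 (add ¬B):
                        × closes — contains both B and ¬B.
                      branch 2.1.1.2.1.2 (add ¬A):
                        (A ∨ C): β-rule — branch into A  //  C.
                          branch 2.1.1.2.1.2.1 (add A):
                            × closes — contains both A and ¬A.
                          branch 2.1.1.2.1.2.2 (add C):
                            × closes — contains both C and ¬C.
                  branch 2.1.1.2.2 (add ¬B, C):
                    × closes — contains both B and ¬B.
          branch 2.1.2 (add ((A ∨ C) ↔ B)):
            ¬((B ∧ A) ↔ (A ∨ C)): β-rule — branch into (B ∧ A), ¬(A ∨ C)  //  ¬(B ∧ A), (A ∨ C).
              branch 2.1.2.1 (add (B ∧ A), ¬(A ∨ C)):
                (B ∧ A): α-rule — add B, A.
                ¬(A ∨ C): α-rule — add ¬A, ¬C.
                × closes — contains both A and ¬A.
              branch 2.1.2.2 (add ¬(B ∧ A), (A ∨ C)):
                ((A ∨ C) ↔ B): β-rule — branch into (A ∨ C), B  //  ¬(A ∨ C), ¬B.
                  branch 2.1.2.2.1 (add (A ∨ C), B):
                    ¬(B ∧ A): β-rule — branch into ¬B  //  ¬A.
                      branch 2.1.2.2.1.1 (add ¬B):
                        × closes — contains both B and ¬B.
                      branch 2.1.2.2.1.2 (add ¬A):
                        (A ∨ C): β-rule — branch into A  //  C.
                          branch 2.1.2.2.1.2.1 (add A):
                            × closes — contains both A and ¬A.
                          branch 2.1.2.2.1.2.2 (add C):
                            (A ∨ C): β-rule — branch into A  //  C.
                              branch 2.1.2.2.1.2.2.1 (add A):
                                × closes — contains both A and ¬A.
                              branch 2.1.2.2.1.2.2.2 (add C):
                                ○ open, literals {A=false, B=true, C=true}.
                  branch 2.1.2.2.2 (add ¬(A ∨ C), ¬B):
                    × closes — contains both B and ¬B.
      branch 2.2 (add ¬B, ¬¬((B ∧ A) ↔ (A ∨ C))):
        ((B ↔ C) → ((A ∨ C) ↔ B)): β-rule — branch into ¬(B ↔ C)  //  ((A ∨ C) ↔ B).
          branch 2.2.1 (add ¬(B ↔ C)):
            ¬¬((B ∧ A) ↔ (A ∨ C)): β-rule — branch into (B ∧ A), (A ∨ C)  //  ¬(B ∧ A), ¬(A ∨ C).
              branch 2.2.1.1 (add (B ∧ A), (A ∨ C)):
                (B ∧ A): α-rule — add B, A.
                × closes — contains both B and ¬B.
              branch 2.2.1.2 (add ¬(B ∧ A), ¬(A ∨ C)):
                ¬(A ∨ C): α-rule — add ¬A, ¬C.
                ¬(B ↔ C): β-rule — branch into B, ¬C  //  ¬B, C.
                  branch 2.2.1.2.1 (add B, ¬C):
                    × closes — contains both B and ¬B.
                  branch 2.2.1.2.2 (add ¬B, C):
                    × closes — contains both C and ¬C.
          branch 2.2.2 (add ((A ∨ C) ↔ B)):
            ¬¬((B ∧ A) ↔ (A ∨ C)): β-rule — branch into (B ∧ A), (A ∨ C)  //  ¬(B ∧ A), ¬(A ∨ C).
              branch 2.2.2.1 (add (B ∧ A), (A ∨ C)):
                (B ∧ A): α-rule — add B, A.
                × closes — contains both B and ¬B.
              branch 2.2.2.2 (add ¬(B ∧ A), ¬(A ∨ C)):
                ¬(A ∨ C): α-rule — add ¬A, ¬C.
                ((A ∨ C) ↔ B): β-rule — branch into (A ∨ C), B  //  ¬(A ∨ C), ¬B.
                  branch 2.2.2.2.1 (add (A ∨ C), B):
                    × closes — contains both B and ¬B.
                  branch 2.2.2.2.2 (add ¬(A ∨ C), ¬B):
                    ¬(A ∨ C): α-rule — add ¬A, ¬C.
                    ¬(B ∧ A): β-rule — branch into ¬B  //  ¬A.
                      branch 2.2.2.2.2.1 (add ¬B):
                        ○ open, literals {A=false, B=false, C=false}.
                      branch 2.2.2.2.2.2 (add ¬A):
                        ○ open, literals {A=false, B=false, C=false}.
20 branches closed, 3 open.
Each open branch fixes some atoms; the unmentioned ones are free. Counting distinct full assignments: branch {A=false, B=true, C=true} (D) contributes 2 new; branch {A=false, B=false, C=false} (D) contributes 2 new; branch {A=false, B=false, C=false} (D) contributes 0 new. Total: 4.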